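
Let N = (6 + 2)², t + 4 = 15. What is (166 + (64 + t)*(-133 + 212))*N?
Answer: 389824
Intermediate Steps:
t = 11 (t = -4 + 15 = 11)
N = 64 (N = 8² = 64)
(166 + (64 + t)*(-133 + 212))*N = (166 + (64 + 11)*(-133 + 212))*64 = (166 + 75*79)*64 = (166 + 5925)*64 = 6091*64 = 389824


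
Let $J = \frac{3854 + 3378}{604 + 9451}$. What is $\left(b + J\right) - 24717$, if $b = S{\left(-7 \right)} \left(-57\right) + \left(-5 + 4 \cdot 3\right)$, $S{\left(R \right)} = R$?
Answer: $- \frac{244439873}{10055} \approx -24310.0$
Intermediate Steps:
$b = 406$ ($b = \left(-7\right) \left(-57\right) + \left(-5 + 4 \cdot 3\right) = 399 + \left(-5 + 12\right) = 399 + 7 = 406$)
$J = \frac{7232}{10055} \approx 0.71924$
$\left(b + J\right) - 24717 = \left(406 + \frac{7232}{10055}\right) - 24717 = \frac{4089562}{10055} - 24717 = - \frac{244439873}{10055}$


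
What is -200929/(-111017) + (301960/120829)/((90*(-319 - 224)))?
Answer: 118643478769735/65554575205491 ≈ 1.8098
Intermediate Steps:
-200929/(-111017) + (301960/120829)/((90*(-319 - 224))) = -200929*(-1/111017) + (301960*(1/120829))/((90*(-543))) = 200929/111017 + (301960/120829)/(-48870) = 200929/111017 + (301960/120829)*(-1/48870) = 200929/111017 - 30196/590491323 = 118643478769735/65554575205491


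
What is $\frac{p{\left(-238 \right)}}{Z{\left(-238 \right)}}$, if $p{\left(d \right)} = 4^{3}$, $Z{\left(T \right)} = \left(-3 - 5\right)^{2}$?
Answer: $1$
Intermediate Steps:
$Z{\left(T \right)} = 64$ ($Z{\left(T \right)} = \left(-8\right)^{2} = 64$)
$p{\left(d \right)} = 64$
$\frac{p{\left(-238 \right)}}{Z{\left(-238 \right)}} = \frac{64}{64} = 64 \cdot \frac{1}{64} = 1$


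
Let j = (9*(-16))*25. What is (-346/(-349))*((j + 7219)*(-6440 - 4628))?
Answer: -13859061832/349 ≈ -3.9711e+7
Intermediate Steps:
j = -3600 (j = -144*25 = -3600)
(-346/(-349))*((j + 7219)*(-6440 - 4628)) = (-346/(-349))*((-3600 + 7219)*(-6440 - 4628)) = (-346*(-1/349))*(3619*(-11068)) = (346/349)*(-40055092) = -13859061832/349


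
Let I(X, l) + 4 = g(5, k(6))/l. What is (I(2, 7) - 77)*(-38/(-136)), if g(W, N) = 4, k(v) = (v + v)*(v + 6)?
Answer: -10697/476 ≈ -22.473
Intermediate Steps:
k(v) = 2*v*(6 + v) (k(v) = (2*v)*(6 + v) = 2*v*(6 + v))
I(X, l) = -4 + 4/l
(I(2, 7) - 77)*(-38/(-136)) = ((-4 + 4/7) - 77)*(-38/(-136)) = ((-4 + 4*(⅐)) - 77)*(-38*(-1/136)) = ((-4 + 4/7) - 77)*(19/68) = (-24/7 - 77)*(19/68) = -563/7*19/68 = -10697/476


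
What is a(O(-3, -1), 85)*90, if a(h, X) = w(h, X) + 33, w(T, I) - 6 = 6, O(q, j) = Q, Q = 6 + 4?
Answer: 4050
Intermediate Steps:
Q = 10
O(q, j) = 10
w(T, I) = 12 (w(T, I) = 6 + 6 = 12)
a(h, X) = 45 (a(h, X) = 12 + 33 = 45)
a(O(-3, -1), 85)*90 = 45*90 = 4050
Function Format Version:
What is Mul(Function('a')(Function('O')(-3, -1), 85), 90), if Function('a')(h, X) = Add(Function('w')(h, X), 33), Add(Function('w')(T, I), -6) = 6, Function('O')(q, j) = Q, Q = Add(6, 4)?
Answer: 4050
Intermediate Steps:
Q = 10
Function('O')(q, j) = 10
Function('w')(T, I) = 12 (Function('w')(T, I) = Add(6, 6) = 12)
Function('a')(h, X) = 45 (Function('a')(h, X) = Add(12, 33) = 45)
Mul(Function('a')(Function('O')(-3, -1), 85), 90) = Mul(45, 90) = 4050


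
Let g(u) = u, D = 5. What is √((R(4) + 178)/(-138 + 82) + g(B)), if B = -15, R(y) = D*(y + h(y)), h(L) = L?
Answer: 23*I*√7/14 ≈ 4.3466*I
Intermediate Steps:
R(y) = 10*y (R(y) = 5*(y + y) = 5*(2*y) = 10*y)
√((R(4) + 178)/(-138 + 82) + g(B)) = √((10*4 + 178)/(-138 + 82) - 15) = √((40 + 178)/(-56) - 15) = √(218*(-1/56) - 15) = √(-109/28 - 15) = √(-529/28) = 23*I*√7/14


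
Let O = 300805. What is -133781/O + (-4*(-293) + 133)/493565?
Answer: -13127413748/29693363965 ≈ -0.44210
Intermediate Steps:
-133781/O + (-4*(-293) + 133)/493565 = -133781/300805 + (-4*(-293) + 133)/493565 = -133781*1/300805 + (1172 + 133)*(1/493565) = -133781/300805 + 1305*(1/493565) = -133781/300805 + 261/98713 = -13127413748/29693363965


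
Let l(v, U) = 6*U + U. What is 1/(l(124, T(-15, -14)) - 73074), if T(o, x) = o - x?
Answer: -1/73081 ≈ -1.3683e-5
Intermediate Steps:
l(v, U) = 7*U
1/(l(124, T(-15, -14)) - 73074) = 1/(7*(-15 - 1*(-14)) - 73074) = 1/(7*(-15 + 14) - 73074) = 1/(7*(-1) - 73074) = 1/(-7 - 73074) = 1/(-73081) = -1/73081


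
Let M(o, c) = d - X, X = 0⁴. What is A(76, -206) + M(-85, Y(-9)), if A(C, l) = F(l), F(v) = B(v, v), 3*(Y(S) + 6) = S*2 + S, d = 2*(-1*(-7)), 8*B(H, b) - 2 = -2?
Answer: 14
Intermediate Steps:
B(H, b) = 0 (B(H, b) = ¼ + (⅛)*(-2) = ¼ - ¼ = 0)
d = 14 (d = 2*7 = 14)
Y(S) = -6 + S (Y(S) = -6 + (S*2 + S)/3 = -6 + (2*S + S)/3 = -6 + (3*S)/3 = -6 + S)
X = 0
F(v) = 0
A(C, l) = 0
M(o, c) = 14 (M(o, c) = 14 - 1*0 = 14 + 0 = 14)
A(76, -206) + M(-85, Y(-9)) = 0 + 14 = 14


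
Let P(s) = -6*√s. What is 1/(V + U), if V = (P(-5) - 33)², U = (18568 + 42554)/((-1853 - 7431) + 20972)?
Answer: -1948*I/(-1780919*I + 771408*√5) ≈ 0.00056438 - 0.00054663*I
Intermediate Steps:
U = 10187/1948 (U = 61122/(-9284 + 20972) = 61122/11688 = 61122*(1/11688) = 10187/1948 ≈ 5.2295)
V = (-33 - 6*I*√5)² (V = (-6*I*√5 - 33)² = (-33 - 6*I*√5)² ≈ 909.0 + 885.48*I)
1/(V + U) = 1/((909 + 396*I*√5) + 10187/1948) = 1/(1780919/1948 + 396*I*√5)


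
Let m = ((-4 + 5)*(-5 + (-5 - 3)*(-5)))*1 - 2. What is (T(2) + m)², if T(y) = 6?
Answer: 1521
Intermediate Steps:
m = 33 (m = (1*(-5 - 8*(-5)))*1 - 2 = (1*(-5 + 40))*1 - 2 = (1*35)*1 - 2 = 35*1 - 2 = 35 - 2 = 33)
(T(2) + m)² = (6 + 33)² = 39² = 1521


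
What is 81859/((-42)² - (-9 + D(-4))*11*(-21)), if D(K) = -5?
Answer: -81859/1470 ≈ -55.686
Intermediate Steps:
81859/((-42)² - (-9 + D(-4))*11*(-21)) = 81859/((-42)² - (-9 - 5)*11*(-21)) = 81859/(1764 - (-14*11)*(-21)) = 81859/(1764 - (-154)*(-21)) = 81859/(1764 - 1*3234) = 81859/(1764 - 3234) = 81859/(-1470) = 81859*(-1/1470) = -81859/1470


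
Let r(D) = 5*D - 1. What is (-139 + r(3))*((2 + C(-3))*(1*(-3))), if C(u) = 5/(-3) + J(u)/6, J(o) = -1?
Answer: 125/2 ≈ 62.500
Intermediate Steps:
r(D) = -1 + 5*D
C(u) = -11/6 (C(u) = 5/(-3) - 1/6 = 5*(-⅓) - 1*⅙ = -5/3 - ⅙ = -11/6)
(-139 + r(3))*((2 + C(-3))*(1*(-3))) = (-139 + (-1 + 5*3))*((2 - 11/6)*(1*(-3))) = (-139 + (-1 + 15))*((⅙)*(-3)) = (-139 + 14)*(-½) = -125*(-½) = 125/2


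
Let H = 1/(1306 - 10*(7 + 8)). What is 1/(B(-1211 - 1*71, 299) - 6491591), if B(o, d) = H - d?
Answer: -1156/7504624839 ≈ -1.5404e-7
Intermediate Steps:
H = 1/1156 (H = 1/(1306 - 10*15) = 1/(1306 - 150) = 1/1156 ≈ 0.00086505)
B(o, d) = 1/1156 - d
1/(B(-1211 - 1*71, 299) - 6491591) = 1/((1/1156 - 1*299) - 6491591) = 1/((1/1156 - 299) - 6491591) = 1/(-345643/1156 - 6491591) = 1/(-7504624839/1156) = -1156/7504624839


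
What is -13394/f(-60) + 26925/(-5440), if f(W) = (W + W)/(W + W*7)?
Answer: -58296073/1088 ≈ -53581.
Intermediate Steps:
f(W) = ¼ (f(W) = (2*W)/(W + 7*W) = (2*W)/((8*W)) = (2*W)*(1/(8*W)) = ¼)
-13394/f(-60) + 26925/(-5440) = -13394/¼ + 26925/(-5440) = -13394*4 + 26925*(-1/5440) = -53576 - 5385/1088 = -58296073/1088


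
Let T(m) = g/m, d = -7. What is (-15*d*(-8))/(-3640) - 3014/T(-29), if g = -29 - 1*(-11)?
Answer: -568112/117 ≈ -4855.7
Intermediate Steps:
g = -18 (g = -29 + 11 = -18)
T(m) = -18/m
(-15*d*(-8))/(-3640) - 3014/T(-29) = (-15*(-7)*(-8))/(-3640) - 3014/((-18/(-29))) = (105*(-8))*(-1/3640) - 3014/((-18*(-1/29))) = -840*(-1/3640) - 3014/18/29 = 3/13 - 3014*29/18 = 3/13 - 43703/9 = -568112/117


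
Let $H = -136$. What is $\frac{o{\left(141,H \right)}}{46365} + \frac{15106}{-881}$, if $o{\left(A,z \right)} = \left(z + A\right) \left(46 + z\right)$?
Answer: $- \frac{46719076}{2723171} \approx -17.156$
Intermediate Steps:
$o{\left(A,z \right)} = \left(46 + z\right) \left(A + z\right)$ ($o{\left(A,z \right)} = \left(A + z\right) \left(46 + z\right) = \left(46 + z\right) \left(A + z\right)$)
$\frac{o{\left(141,H \right)}}{46365} + \frac{15106}{-881} = \frac{\left(-136\right)^{2} + 46 \cdot 141 + 46 \left(-136\right) + 141 \left(-136\right)}{46365} + \frac{15106}{-881} = \left(18496 + 6486 - 6256 - 19176\right) \frac{1}{46365} + 15106 \left(- \frac{1}{881}\right) = \left(-450\right) \frac{1}{46365} - \frac{15106}{881} = - \frac{30}{3091} - \frac{15106}{881} = - \frac{46719076}{2723171}$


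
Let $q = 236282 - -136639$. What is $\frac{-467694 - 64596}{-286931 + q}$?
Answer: $- \frac{53229}{8599} \approx -6.1901$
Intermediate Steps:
$q = 372921$ ($q = 236282 + 136639 = 372921$)
$\frac{-467694 - 64596}{-286931 + q} = \frac{-467694 - 64596}{-286931 + 372921} = - \frac{532290}{85990} = \left(-532290\right) \frac{1}{85990} = - \frac{53229}{8599}$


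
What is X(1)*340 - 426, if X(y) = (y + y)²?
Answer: 934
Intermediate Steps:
X(y) = 4*y² (X(y) = (2*y)² = 4*y²)
X(1)*340 - 426 = (4*1²)*340 - 426 = (4*1)*340 - 426 = 4*340 - 426 = 1360 - 426 = 934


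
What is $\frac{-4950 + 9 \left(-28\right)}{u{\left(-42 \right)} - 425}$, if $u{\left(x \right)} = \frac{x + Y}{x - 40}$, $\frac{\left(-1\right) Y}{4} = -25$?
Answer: $\frac{35547}{2909} \approx 12.22$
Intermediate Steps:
$Y = 100$ ($Y = \left(-4\right) \left(-25\right) = 100$)
$u{\left(x \right)} = \frac{100 + x}{-40 + x}$ ($u{\left(x \right)} = \frac{x + 100}{x - 40} = \frac{100 + x}{-40 + x}$)
$\frac{-4950 + 9 \left(-28\right)}{u{\left(-42 \right)} - 425} = \frac{-4950 + 9 \left(-28\right)}{\frac{100 - 42}{-40 - 42} - 425} = \frac{-4950 - 252}{\frac{1}{-82} \cdot 58 - 425} = - \frac{5202}{\left(- \frac{1}{82}\right) 58 - 425} = - \frac{5202}{- \frac{29}{41} - 425} = - \frac{5202}{- \frac{17454}{41}} = \left(-5202\right) \left(- \frac{41}{17454}\right) = \frac{35547}{2909}$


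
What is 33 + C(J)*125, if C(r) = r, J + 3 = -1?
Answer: -467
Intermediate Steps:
J = -4 (J = -3 - 1 = -4)
33 + C(J)*125 = 33 - 4*125 = 33 - 500 = -467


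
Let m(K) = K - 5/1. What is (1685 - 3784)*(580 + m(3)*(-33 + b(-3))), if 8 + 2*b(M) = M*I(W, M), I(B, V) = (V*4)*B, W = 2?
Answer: -1221618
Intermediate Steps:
I(B, V) = 4*B*V (I(B, V) = (4*V)*B = 4*B*V)
m(K) = -5 + K (m(K) = K - 5*1 = K - 5 = -5 + K)
b(M) = -4 + 4*M² (b(M) = -4 + (M*(4*2*M))/2 = -4 + (M*(8*M))/2 = -4 + (8*M²)/2 = -4 + 4*M²)
(1685 - 3784)*(580 + m(3)*(-33 + b(-3))) = (1685 - 3784)*(580 + (-5 + 3)*(-33 + (-4 + 4*(-3)²))) = -2099*(580 - 2*(-33 + (-4 + 4*9))) = -2099*(580 - 2*(-33 + (-4 + 36))) = -2099*(580 - 2*(-33 + 32)) = -2099*(580 - 2*(-1)) = -2099*(580 + 2) = -2099*582 = -1221618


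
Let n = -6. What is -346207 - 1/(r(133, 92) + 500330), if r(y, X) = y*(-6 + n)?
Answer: -172665201939/498734 ≈ -3.4621e+5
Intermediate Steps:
r(y, X) = -12*y (r(y, X) = y*(-6 - 6) = y*(-12) = -12*y)
-346207 - 1/(r(133, 92) + 500330) = -346207 - 1/(-12*133 + 500330) = -346207 - 1/(-1596 + 500330) = -346207 - 1/498734 = -172665201939/498734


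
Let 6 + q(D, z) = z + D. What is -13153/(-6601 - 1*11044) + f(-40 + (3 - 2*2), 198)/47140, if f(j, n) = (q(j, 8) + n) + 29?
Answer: 31167484/41589265 ≈ 0.74941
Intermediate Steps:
q(D, z) = -6 + D + z (q(D, z) = -6 + (z + D) = -6 + (D + z) = -6 + D + z)
f(j, n) = 31 + j + n (f(j, n) = ((-6 + j + 8) + n) + 29 = ((2 + j) + n) + 29 = (2 + j + n) + 29 = 31 + j + n)
-13153/(-6601 - 1*11044) + f(-40 + (3 - 2*2), 198)/47140 = -13153/(-6601 - 1*11044) + (31 + (-40 + (3 - 2*2)) + 198)/47140 = -13153/(-6601 - 11044) + (31 + (-40 + (3 - 4)) + 198)*(1/47140) = -13153/(-17645) + (31 + (-40 - 1) + 198)*(1/47140) = -13153*(-1/17645) + (31 - 41 + 198)*(1/47140) = 13153/17645 + 188*(1/47140) = 13153/17645 + 47/11785 = 31167484/41589265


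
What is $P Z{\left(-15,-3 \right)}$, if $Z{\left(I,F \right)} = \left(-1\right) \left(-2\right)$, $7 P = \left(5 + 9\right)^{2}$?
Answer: $56$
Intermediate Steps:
$P = 28$ ($P = \frac{\left(5 + 9\right)^{2}}{7} = \frac{14^{2}}{7} = \frac{1}{7} \cdot 196 = 28$)
$Z{\left(I,F \right)} = 2$
$P Z{\left(-15,-3 \right)} = 28 \cdot 2 = 56$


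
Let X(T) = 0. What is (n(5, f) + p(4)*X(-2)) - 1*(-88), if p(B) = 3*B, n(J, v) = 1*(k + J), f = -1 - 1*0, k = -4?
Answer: 89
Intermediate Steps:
f = -1 (f = -1 + 0 = -1)
n(J, v) = -4 + J (n(J, v) = 1*(-4 + J) = -4 + J)
(n(5, f) + p(4)*X(-2)) - 1*(-88) = ((-4 + 5) + (3*4)*0) - 1*(-88) = (1 + 12*0) + 88 = (1 + 0) + 88 = 1 + 88 = 89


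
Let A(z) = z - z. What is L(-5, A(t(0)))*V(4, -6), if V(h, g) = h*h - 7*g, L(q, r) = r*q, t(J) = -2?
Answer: 0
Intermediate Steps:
A(z) = 0
L(q, r) = q*r
V(h, g) = h² - 7*g
L(-5, A(t(0)))*V(4, -6) = (-5*0)*(4² - 7*(-6)) = 0*(16 + 42) = 0*58 = 0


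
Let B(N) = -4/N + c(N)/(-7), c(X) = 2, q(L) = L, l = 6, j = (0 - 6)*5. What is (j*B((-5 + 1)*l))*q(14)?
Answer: 50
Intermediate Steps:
j = -30 (j = -6*5 = -30)
B(N) = -2/7 - 4/N (B(N) = -4/N + 2/(-7) = -4/N + 2*(-⅐) = -4/N - 2/7 = -2/7 - 4/N)
(j*B((-5 + 1)*l))*q(14) = -30*(-2/7 - 4*1/(6*(-5 + 1)))*14 = -30*(-2/7 - 4/((-4*6)))*14 = -30*(-2/7 - 4/(-24))*14 = -30*(-2/7 - 4*(-1/24))*14 = -30*(-2/7 + ⅙)*14 = -30*(-5/42)*14 = (25/7)*14 = 50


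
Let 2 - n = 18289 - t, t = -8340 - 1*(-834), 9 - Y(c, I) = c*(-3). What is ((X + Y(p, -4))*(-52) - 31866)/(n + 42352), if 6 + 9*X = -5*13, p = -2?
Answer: -284506/149031 ≈ -1.9090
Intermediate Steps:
Y(c, I) = 9 + 3*c (Y(c, I) = 9 - c*(-3) = 9 - (-3)*c = 9 + 3*c)
X = -71/9 (X = -⅔ + (-5*13)/9 = -⅔ + (⅑)*(-65) = -⅔ - 65/9 = -71/9 ≈ -7.8889)
t = -7506 (t = -8340 + 834 = -7506)
n = -25793 (n = 2 - (18289 - 1*(-7506)) = 2 - (18289 + 7506) = 2 - 1*25795 = 2 - 25795 = -25793)
((X + Y(p, -4))*(-52) - 31866)/(n + 42352) = ((-71/9 + (9 + 3*(-2)))*(-52) - 31866)/(-25793 + 42352) = ((-71/9 + (9 - 6))*(-52) - 31866)/16559 = ((-71/9 + 3)*(-52) - 31866)*(1/16559) = (-44/9*(-52) - 31866)*(1/16559) = (2288/9 - 31866)*(1/16559) = -284506/9*1/16559 = -284506/149031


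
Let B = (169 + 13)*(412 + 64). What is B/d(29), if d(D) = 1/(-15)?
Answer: -1299480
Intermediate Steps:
d(D) = -1/15
B = 86632 (B = 182*476 = 86632)
B/d(29) = 86632/(-1/15) = 86632*(-15) = -1299480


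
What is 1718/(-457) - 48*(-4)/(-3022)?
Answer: -2639770/690527 ≈ -3.8228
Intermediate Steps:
1718/(-457) - 48*(-4)/(-3022) = 1718*(-1/457) + 192*(-1/3022) = -1718/457 - 96/1511 = -2639770/690527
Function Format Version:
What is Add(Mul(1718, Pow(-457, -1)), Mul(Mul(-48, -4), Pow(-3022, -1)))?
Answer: Rational(-2639770, 690527) ≈ -3.8228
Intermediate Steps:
Add(Mul(1718, Pow(-457, -1)), Mul(Mul(-48, -4), Pow(-3022, -1))) = Add(Mul(1718, Rational(-1, 457)), Mul(192, Rational(-1, 3022))) = Add(Rational(-1718, 457), Rational(-96, 1511)) = Rational(-2639770, 690527)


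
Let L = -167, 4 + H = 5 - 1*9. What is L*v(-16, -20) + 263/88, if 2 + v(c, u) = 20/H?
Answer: 66395/88 ≈ 754.49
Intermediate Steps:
H = -8 (H = -4 + (5 - 1*9) = -4 + (5 - 9) = -4 - 4 = -8)
v(c, u) = -9/2 (v(c, u) = -2 + 20/(-8) = -2 + 20*(-⅛) = -2 - 5/2 = -9/2)
L*v(-16, -20) + 263/88 = -167*(-9/2) + 263/88 = 1503/2 + 263*(1/88) = 1503/2 + 263/88 = 66395/88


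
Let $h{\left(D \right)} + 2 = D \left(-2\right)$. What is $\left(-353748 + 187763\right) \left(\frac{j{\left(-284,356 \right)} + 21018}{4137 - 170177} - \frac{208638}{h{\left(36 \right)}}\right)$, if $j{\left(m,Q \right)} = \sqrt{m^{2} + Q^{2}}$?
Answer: $- \frac{287491814436759}{614348} + \frac{33197 \sqrt{12962}}{8302} \approx -4.6796 \cdot 10^{8}$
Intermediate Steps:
$j{\left(m,Q \right)} = \sqrt{Q^{2} + m^{2}}$
$h{\left(D \right)} = -2 - 2 D$ ($h{\left(D \right)} = -2 + D \left(-2\right) = -2 - 2 D$)
$\left(-353748 + 187763\right) \left(\frac{j{\left(-284,356 \right)} + 21018}{4137 - 170177} - \frac{208638}{h{\left(36 \right)}}\right) = \left(-353748 + 187763\right) \left(\frac{\sqrt{356^{2} + \left(-284\right)^{2}} + 21018}{4137 - 170177} - \frac{208638}{-2 - 72}\right) = - 165985 \left(\frac{\sqrt{126736 + 80656} + 21018}{-166040} - \frac{208638}{-2 - 72}\right) = - 165985 \left(\left(\sqrt{207392} + 21018\right) \left(- \frac{1}{166040}\right) - \frac{208638}{-74}\right) = - 165985 \left(\left(4 \sqrt{12962} + 21018\right) \left(- \frac{1}{166040}\right) - - \frac{104319}{37}\right) = - 165985 \left(\left(21018 + 4 \sqrt{12962}\right) \left(- \frac{1}{166040}\right) + \frac{104319}{37}\right) = - 165985 \left(\left(- \frac{10509}{83020} - \frac{\sqrt{12962}}{41510}\right) + \frac{104319}{37}\right) = - 165985 \left(\frac{8660174547}{3071740} - \frac{\sqrt{12962}}{41510}\right) = - \frac{287491814436759}{614348} + \frac{33197 \sqrt{12962}}{8302}$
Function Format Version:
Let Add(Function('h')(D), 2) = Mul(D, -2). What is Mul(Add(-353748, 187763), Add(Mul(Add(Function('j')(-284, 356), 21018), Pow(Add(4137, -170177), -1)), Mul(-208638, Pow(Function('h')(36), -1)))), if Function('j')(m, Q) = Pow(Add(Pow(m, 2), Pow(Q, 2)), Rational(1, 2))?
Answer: Add(Rational(-287491814436759, 614348), Mul(Rational(33197, 8302), Pow(12962, Rational(1, 2)))) ≈ -4.6796e+8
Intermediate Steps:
Function('j')(m, Q) = Pow(Add(Pow(Q, 2), Pow(m, 2)), Rational(1, 2))
Function('h')(D) = Add(-2, Mul(-2, D)) (Function('h')(D) = Add(-2, Mul(D, -2)) = Add(-2, Mul(-2, D)))
Mul(Add(-353748, 187763), Add(Mul(Add(Function('j')(-284, 356), 21018), Pow(Add(4137, -170177), -1)), Mul(-208638, Pow(Function('h')(36), -1)))) = Mul(Add(-353748, 187763), Add(Mul(Add(Pow(Add(Pow(356, 2), Pow(-284, 2)), Rational(1, 2)), 21018), Pow(Add(4137, -170177), -1)), Mul(-208638, Pow(Add(-2, Mul(-2, 36)), -1)))) = Mul(-165985, Add(Mul(Add(Pow(Add(126736, 80656), Rational(1, 2)), 21018), Pow(-166040, -1)), Mul(-208638, Pow(Add(-2, -72), -1)))) = Mul(-165985, Add(Mul(Add(Pow(207392, Rational(1, 2)), 21018), Rational(-1, 166040)), Mul(-208638, Pow(-74, -1)))) = Mul(-165985, Add(Mul(Add(Mul(4, Pow(12962, Rational(1, 2))), 21018), Rational(-1, 166040)), Mul(-208638, Rational(-1, 74)))) = Mul(-165985, Add(Mul(Add(21018, Mul(4, Pow(12962, Rational(1, 2)))), Rational(-1, 166040)), Rational(104319, 37))) = Mul(-165985, Add(Add(Rational(-10509, 83020), Mul(Rational(-1, 41510), Pow(12962, Rational(1, 2)))), Rational(104319, 37))) = Mul(-165985, Add(Rational(8660174547, 3071740), Mul(Rational(-1, 41510), Pow(12962, Rational(1, 2))))) = Add(Rational(-287491814436759, 614348), Mul(Rational(33197, 8302), Pow(12962, Rational(1, 2))))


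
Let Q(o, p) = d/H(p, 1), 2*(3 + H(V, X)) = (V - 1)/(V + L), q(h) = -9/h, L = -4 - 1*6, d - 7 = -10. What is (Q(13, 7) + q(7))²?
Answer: 225/784 ≈ 0.28699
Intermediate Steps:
d = -3 (d = 7 - 10 = -3)
L = -10 (L = -4 - 6 = -10)
H(V, X) = -3 + (-1 + V)/(2*(-10 + V)) (H(V, X) = -3 + ((V - 1)/(V - 10))/2 = -3 + ((-1 + V)/(-10 + V))/2 = -3 + (-1 + V)/(2*(-10 + V)))
Q(o, p) = -6*(-10 + p)/(59 - 5*p) (Q(o, p) = -3*2*(-10 + p)/(59 - 5*p) = -6*(-10 + p)/(59 - 5*p))
(Q(13, 7) + q(7))² = (6*(-10 + 7)/(-59 + 5*7) - 9/7)² = (6*(-3)/(-59 + 35) - 9*⅐)² = (6*(-3)/(-24) - 9/7)² = (6*(-1/24)*(-3) - 9/7)² = (¾ - 9/7)² = (-15/28)² = 225/784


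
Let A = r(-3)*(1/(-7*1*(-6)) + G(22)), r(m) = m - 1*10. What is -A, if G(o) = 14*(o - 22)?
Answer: 13/42 ≈ 0.30952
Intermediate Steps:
r(m) = -10 + m (r(m) = m - 10 = -10 + m)
G(o) = -308 + 14*o (G(o) = 14*(-22 + o) = -308 + 14*o)
A = -13/42 (A = (-10 - 3)*(1/(-7*1*(-6)) + (-308 + 14*22)) = -13*(1/(-7*(-6)) + (-308 + 308)) = -13*(1/42 + 0) = -13*1/42 = -13/42 ≈ -0.30952)
-A = -1*(-13/42) = 13/42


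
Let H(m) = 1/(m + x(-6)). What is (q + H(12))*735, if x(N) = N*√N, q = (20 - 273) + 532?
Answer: 410179/2 + 49*I*√6/4 ≈ 2.0509e+5 + 30.006*I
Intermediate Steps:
q = 279 (q = -253 + 532 = 279)
x(N) = N^(3/2)
H(m) = 1/(m - 6*I*√6) (H(m) = 1/(m + (-6)^(3/2)) = 1/(m - 6*I*√6))
(q + H(12))*735 = (279 + 1/(12 - 6*I*√6))*735 = 205065 + 735/(12 - 6*I*√6)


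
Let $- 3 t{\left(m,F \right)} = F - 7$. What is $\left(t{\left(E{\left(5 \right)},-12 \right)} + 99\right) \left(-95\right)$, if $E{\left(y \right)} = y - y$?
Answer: $- \frac{30020}{3} \approx -10007.0$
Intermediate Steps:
$E{\left(y \right)} = 0$
$t{\left(m,F \right)} = \frac{7}{3} - \frac{F}{3}$ ($t{\left(m,F \right)} = - \frac{F - 7}{3} = - \frac{-7 + F}{3} = \frac{7}{3} - \frac{F}{3}$)
$\left(t{\left(E{\left(5 \right)},-12 \right)} + 99\right) \left(-95\right) = \left(\left(\frac{7}{3} - -4\right) + 99\right) \left(-95\right) = \left(\left(\frac{7}{3} + 4\right) + 99\right) \left(-95\right) = \left(\frac{19}{3} + 99\right) \left(-95\right) = \frac{316}{3} \left(-95\right) = - \frac{30020}{3}$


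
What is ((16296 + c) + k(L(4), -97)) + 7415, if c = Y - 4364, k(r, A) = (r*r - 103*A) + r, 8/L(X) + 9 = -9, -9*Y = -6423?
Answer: 2434165/81 ≈ 30051.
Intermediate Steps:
Y = 2141/3 (Y = -⅑*(-6423) = 2141/3 ≈ 713.67)
L(X) = -4/9 (L(X) = 8/(-9 - 9) = 8/(-18) = 8*(-1/18) = -4/9)
k(r, A) = r + r² - 103*A (k(r, A) = (r² - 103*A) + r = r + r² - 103*A)
c = -10951/3 (c = 2141/3 - 4364 = -10951/3 ≈ -3650.3)
((16296 + c) + k(L(4), -97)) + 7415 = ((16296 - 10951/3) + (-4/9 + (-4/9)² - 103*(-97))) + 7415 = (37937/3 + (-4/9 + 16/81 + 9991)) + 7415 = (37937/3 + 809251/81) + 7415 = 1833550/81 + 7415 = 2434165/81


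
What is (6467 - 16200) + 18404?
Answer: 8671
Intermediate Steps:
(6467 - 16200) + 18404 = -9733 + 18404 = 8671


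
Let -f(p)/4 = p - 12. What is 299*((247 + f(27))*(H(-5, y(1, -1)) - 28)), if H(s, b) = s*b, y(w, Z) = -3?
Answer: -726869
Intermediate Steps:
f(p) = 48 - 4*p (f(p) = -4*(p - 12) = -4*(-12 + p) = 48 - 4*p)
H(s, b) = b*s
299*((247 + f(27))*(H(-5, y(1, -1)) - 28)) = 299*((247 + (48 - 4*27))*(-3*(-5) - 28)) = 299*((247 + (48 - 108))*(15 - 28)) = 299*((247 - 60)*(-13)) = 299*(187*(-13)) = 299*(-2431) = -726869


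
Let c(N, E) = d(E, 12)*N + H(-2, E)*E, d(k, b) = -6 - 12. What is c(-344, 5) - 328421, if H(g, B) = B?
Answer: -322204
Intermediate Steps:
d(k, b) = -18
c(N, E) = E² - 18*N (c(N, E) = -18*N + E*E = -18*N + E² = E² - 18*N)
c(-344, 5) - 328421 = (5² - 18*(-344)) - 328421 = (25 + 6192) - 328421 = 6217 - 328421 = -322204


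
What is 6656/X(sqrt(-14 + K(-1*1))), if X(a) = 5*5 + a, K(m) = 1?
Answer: 83200/319 - 3328*I*sqrt(13)/319 ≈ 260.81 - 37.615*I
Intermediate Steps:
X(a) = 25 + a
6656/X(sqrt(-14 + K(-1*1))) = 6656/(25 + sqrt(-14 + 1)) = 6656/(25 + sqrt(-13)) = 6656/(25 + I*sqrt(13))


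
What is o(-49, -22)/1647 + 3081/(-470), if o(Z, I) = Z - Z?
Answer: -3081/470 ≈ -6.5553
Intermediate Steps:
o(Z, I) = 0
o(-49, -22)/1647 + 3081/(-470) = 0/1647 + 3081/(-470) = 0*(1/1647) + 3081*(-1/470) = 0 - 3081/470 = -3081/470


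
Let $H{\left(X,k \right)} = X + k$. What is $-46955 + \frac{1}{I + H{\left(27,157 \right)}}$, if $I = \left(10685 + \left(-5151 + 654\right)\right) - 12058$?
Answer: $- \frac{266986131}{5686} \approx -46955.0$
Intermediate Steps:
$I = -5870$ ($I = \left(10685 - 4497\right) - 12058 = 6188 - 12058 = -5870$)
$-46955 + \frac{1}{I + H{\left(27,157 \right)}} = -46955 + \frac{1}{-5870 + \left(27 + 157\right)} = -46955 + \frac{1}{-5870 + 184} = -46955 + \frac{1}{-5686} = -46955 - \frac{1}{5686} = - \frac{266986131}{5686}$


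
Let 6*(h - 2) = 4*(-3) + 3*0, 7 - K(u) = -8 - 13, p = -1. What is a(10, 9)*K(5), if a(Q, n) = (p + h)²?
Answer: 28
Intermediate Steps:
K(u) = 28 (K(u) = 7 - (-8 - 13) = 7 - 1*(-21) = 7 + 21 = 28)
h = 0 (h = 2 + (4*(-3) + 3*0)/6 = 2 + (-12 + 0)/6 = 2 + (⅙)*(-12) = 2 - 2 = 0)
a(Q, n) = 1 (a(Q, n) = (-1 + 0)² = (-1)² = 1)
a(10, 9)*K(5) = 1*28 = 28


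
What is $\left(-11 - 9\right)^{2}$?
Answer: $400$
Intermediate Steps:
$\left(-11 - 9\right)^{2} = \left(-20\right)^{2} = 400$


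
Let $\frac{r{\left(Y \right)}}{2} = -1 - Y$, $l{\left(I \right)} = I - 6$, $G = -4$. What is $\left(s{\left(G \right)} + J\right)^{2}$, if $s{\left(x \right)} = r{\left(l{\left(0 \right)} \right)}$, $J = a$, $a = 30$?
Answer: $1600$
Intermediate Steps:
$J = 30$
$l{\left(I \right)} = -6 + I$ ($l{\left(I \right)} = I - 6 = -6 + I$)
$r{\left(Y \right)} = -2 - 2 Y$ ($r{\left(Y \right)} = 2 \left(-1 - Y\right) = -2 - 2 Y$)
$s{\left(x \right)} = 10$ ($s{\left(x \right)} = -2 - 2 \left(-6 + 0\right) = -2 - -12 = -2 + 12 = 10$)
$\left(s{\left(G \right)} + J\right)^{2} = \left(10 + 30\right)^{2} = 40^{2} = 1600$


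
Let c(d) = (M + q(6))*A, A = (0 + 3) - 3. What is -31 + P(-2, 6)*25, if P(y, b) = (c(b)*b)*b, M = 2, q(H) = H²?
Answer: -31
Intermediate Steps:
A = 0 (A = 3 - 3 = 0)
c(d) = 0 (c(d) = (2 + 6²)*0 = (2 + 36)*0 = 38*0 = 0)
P(y, b) = 0 (P(y, b) = (0*b)*b = 0*b = 0)
-31 + P(-2, 6)*25 = -31 + 0*25 = -31 + 0 = -31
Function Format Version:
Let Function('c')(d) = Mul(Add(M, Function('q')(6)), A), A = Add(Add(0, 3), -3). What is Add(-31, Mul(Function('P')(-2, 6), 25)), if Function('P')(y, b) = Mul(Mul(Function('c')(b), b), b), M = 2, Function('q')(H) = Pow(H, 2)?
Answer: -31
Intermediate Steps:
A = 0 (A = Add(3, -3) = 0)
Function('c')(d) = 0 (Function('c')(d) = Mul(Add(2, Pow(6, 2)), 0) = Mul(Add(2, 36), 0) = Mul(38, 0) = 0)
Function('P')(y, b) = 0 (Function('P')(y, b) = Mul(Mul(0, b), b) = Mul(0, b) = 0)
Add(-31, Mul(Function('P')(-2, 6), 25)) = Add(-31, Mul(0, 25)) = Add(-31, 0) = -31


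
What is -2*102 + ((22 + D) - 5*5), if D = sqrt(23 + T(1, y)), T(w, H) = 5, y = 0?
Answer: -207 + 2*sqrt(7) ≈ -201.71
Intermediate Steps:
D = 2*sqrt(7) (D = sqrt(23 + 5) = sqrt(28) = 2*sqrt(7) ≈ 5.2915)
-2*102 + ((22 + D) - 5*5) = -2*102 + ((22 + 2*sqrt(7)) - 5*5) = -204 + ((22 + 2*sqrt(7)) - 25) = -204 + (-3 + 2*sqrt(7)) = -207 + 2*sqrt(7)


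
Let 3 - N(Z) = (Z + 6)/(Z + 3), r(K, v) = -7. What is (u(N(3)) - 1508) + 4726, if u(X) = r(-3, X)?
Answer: 3211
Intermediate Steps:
N(Z) = 3 - (6 + Z)/(3 + Z) (N(Z) = 3 - (Z + 6)/(Z + 3) = 3 - (6 + Z)/(3 + Z))
u(X) = -7
(u(N(3)) - 1508) + 4726 = (-7 - 1508) + 4726 = -1515 + 4726 = 3211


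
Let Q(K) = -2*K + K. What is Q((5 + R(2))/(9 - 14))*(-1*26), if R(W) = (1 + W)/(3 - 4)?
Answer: -52/5 ≈ -10.400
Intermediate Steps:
R(W) = -1 - W (R(W) = (1 + W)/(-1) = (1 + W)*(-1) = -1 - W)
Q(K) = -K
Q((5 + R(2))/(9 - 14))*(-1*26) = (-(5 + (-1 - 1*2))/(9 - 14))*(-1*26) = -(5 + (-1 - 2))/(-5)*(-26) = -(5 - 3)*(-1)/5*(-26) = -2*(-1)/5*(-26) = -1*(-⅖)*(-26) = (⅖)*(-26) = -52/5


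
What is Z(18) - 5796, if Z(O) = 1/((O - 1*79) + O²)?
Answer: -1524347/263 ≈ -5796.0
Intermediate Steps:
Z(O) = 1/(-79 + O + O²) (Z(O) = 1/((O - 79) + O²) = 1/((-79 + O) + O²) = 1/(-79 + O + O²))
Z(18) - 5796 = 1/(-79 + 18 + 18²) - 5796 = 1/(-79 + 18 + 324) - 5796 = 1/263 - 5796 = -1524347/263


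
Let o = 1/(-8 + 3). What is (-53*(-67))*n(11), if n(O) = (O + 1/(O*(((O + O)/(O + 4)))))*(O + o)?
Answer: 256662729/605 ≈ 4.2424e+5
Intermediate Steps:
o = -⅕ (o = 1/(-5) = -⅕ ≈ -0.20000)
n(O) = (-⅕ + O)*(O + (4 + O)/(2*O²)) (n(O) = (O + 1/(O*(((O + O)/(O + 4)))))*(O - ⅕) = (O + 1/(O*(((2*O)/(4 + O)))))*(-⅕ + O) = (O + 1/(O*((2*O/(4 + O)))))*(-⅕ + O) = (O + ((4 + O)/(2*O))/O)*(-⅕ + O) = (O + (4 + O)/(2*O²))*(-⅕ + O) = (-⅕ + O)*(O + (4 + O)/(2*O²)))
(-53*(-67))*n(11) = (-53*(-67))*(½ + 11² - ⅖/11² - ⅕*11 + (19/10)/11) = 3551*(½ + 121 - ⅖*1/121 - 11/5 + (19/10)*(1/11)) = 3551*(½ + 121 - 2/605 - 11/5 + 19/110) = 3551*(72279/605) = 256662729/605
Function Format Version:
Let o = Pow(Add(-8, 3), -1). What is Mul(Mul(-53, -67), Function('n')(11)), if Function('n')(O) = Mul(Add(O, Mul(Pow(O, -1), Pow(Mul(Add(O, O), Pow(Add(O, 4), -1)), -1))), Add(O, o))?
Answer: Rational(256662729, 605) ≈ 4.2424e+5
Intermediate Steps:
o = Rational(-1, 5) (o = Pow(-5, -1) = Rational(-1, 5) ≈ -0.20000)
Function('n')(O) = Mul(Add(Rational(-1, 5), O), Add(O, Mul(Rational(1, 2), Pow(O, -2), Add(4, O)))) (Function('n')(O) = Mul(Add(O, Mul(Pow(O, -1), Pow(Mul(Add(O, O), Pow(Add(O, 4), -1)), -1))), Add(O, Rational(-1, 5))) = Mul(Add(O, Mul(Pow(O, -1), Pow(Mul(Mul(2, O), Pow(Add(4, O), -1)), -1))), Add(Rational(-1, 5), O)) = Mul(Add(O, Mul(Pow(O, -1), Pow(Mul(2, O, Pow(Add(4, O), -1)), -1))), Add(Rational(-1, 5), O)) = Mul(Add(O, Mul(Pow(O, -1), Mul(Rational(1, 2), Pow(O, -1), Add(4, O)))), Add(Rational(-1, 5), O)) = Mul(Add(O, Mul(Rational(1, 2), Pow(O, -2), Add(4, O))), Add(Rational(-1, 5), O)) = Mul(Add(Rational(-1, 5), O), Add(O, Mul(Rational(1, 2), Pow(O, -2), Add(4, O)))))
Mul(Mul(-53, -67), Function('n')(11)) = Mul(Mul(-53, -67), Add(Rational(1, 2), Pow(11, 2), Mul(Rational(-2, 5), Pow(11, -2)), Mul(Rational(-1, 5), 11), Mul(Rational(19, 10), Pow(11, -1)))) = Mul(3551, Add(Rational(1, 2), 121, Mul(Rational(-2, 5), Rational(1, 121)), Rational(-11, 5), Mul(Rational(19, 10), Rational(1, 11)))) = Mul(3551, Add(Rational(1, 2), 121, Rational(-2, 605), Rational(-11, 5), Rational(19, 110))) = Mul(3551, Rational(72279, 605)) = Rational(256662729, 605)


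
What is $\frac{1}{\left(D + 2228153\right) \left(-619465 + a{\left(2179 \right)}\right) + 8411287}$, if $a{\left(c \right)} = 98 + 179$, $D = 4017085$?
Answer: $- \frac{1}{3866968015457} \approx -2.586 \cdot 10^{-13}$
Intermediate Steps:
$a{\left(c \right)} = 277$
$\frac{1}{\left(D + 2228153\right) \left(-619465 + a{\left(2179 \right)}\right) + 8411287} = \frac{1}{\left(4017085 + 2228153\right) \left(-619465 + 277\right) + 8411287} = \frac{1}{6245238 \left(-619188\right) + 8411287} = \frac{1}{-3866976426744 + 8411287} = \frac{1}{-3866968015457} = - \frac{1}{3866968015457}$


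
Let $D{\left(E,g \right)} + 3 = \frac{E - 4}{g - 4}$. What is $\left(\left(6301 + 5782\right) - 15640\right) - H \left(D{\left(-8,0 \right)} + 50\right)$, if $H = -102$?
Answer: $1543$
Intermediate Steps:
$D{\left(E,g \right)} = -3 + \frac{-4 + E}{-4 + g}$ ($D{\left(E,g \right)} = -3 + \frac{E - 4}{g - 4} = -3 + \frac{-4 + E}{-4 + g}$)
$\left(\left(6301 + 5782\right) - 15640\right) - H \left(D{\left(-8,0 \right)} + 50\right) = \left(\left(6301 + 5782\right) - 15640\right) - - 102 \left(\frac{8 - 8 - 0}{-4 + 0} + 50\right) = \left(12083 - 15640\right) - - 102 \left(\frac{8 - 8 + 0}{-4} + 50\right) = -3557 - - 102 \left(\left(- \frac{1}{4}\right) 0 + 50\right) = -3557 - - 102 \left(0 + 50\right) = -3557 - \left(-102\right) 50 = -3557 - -5100 = -3557 + 5100 = 1543$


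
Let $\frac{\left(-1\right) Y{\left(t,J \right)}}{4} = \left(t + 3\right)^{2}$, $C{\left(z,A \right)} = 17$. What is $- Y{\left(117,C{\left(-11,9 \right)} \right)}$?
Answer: $57600$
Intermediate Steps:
$Y{\left(t,J \right)} = - 4 \left(3 + t\right)^{2}$ ($Y{\left(t,J \right)} = - 4 \left(t + 3\right)^{2} = - 4 \left(3 + t\right)^{2}$)
$- Y{\left(117,C{\left(-11,9 \right)} \right)} = - \left(-4\right) \left(3 + 117\right)^{2} = - \left(-4\right) 120^{2} = - \left(-4\right) 14400 = \left(-1\right) \left(-57600\right) = 57600$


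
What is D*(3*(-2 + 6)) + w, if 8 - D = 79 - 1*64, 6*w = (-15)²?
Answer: -93/2 ≈ -46.500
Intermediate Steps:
w = 75/2 (w = (⅙)*(-15)² = (⅙)*225 = 75/2 ≈ 37.500)
D = -7 (D = 8 - (79 - 1*64) = 8 - (79 - 64) = 8 - 1*15 = 8 - 15 = -7)
D*(3*(-2 + 6)) + w = -21*(-2 + 6) + 75/2 = -21*4 + 75/2 = -7*12 + 75/2 = -84 + 75/2 = -93/2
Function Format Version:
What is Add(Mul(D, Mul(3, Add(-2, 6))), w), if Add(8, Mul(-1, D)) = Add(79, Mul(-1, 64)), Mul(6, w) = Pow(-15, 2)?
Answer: Rational(-93, 2) ≈ -46.500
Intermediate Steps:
w = Rational(75, 2) (w = Mul(Rational(1, 6), Pow(-15, 2)) = Mul(Rational(1, 6), 225) = Rational(75, 2) ≈ 37.500)
D = -7 (D = Add(8, Mul(-1, Add(79, Mul(-1, 64)))) = Add(8, Mul(-1, Add(79, -64))) = Add(8, Mul(-1, 15)) = Add(8, -15) = -7)
Add(Mul(D, Mul(3, Add(-2, 6))), w) = Add(Mul(-7, Mul(3, Add(-2, 6))), Rational(75, 2)) = Add(Mul(-7, Mul(3, 4)), Rational(75, 2)) = Add(Mul(-7, 12), Rational(75, 2)) = Add(-84, Rational(75, 2)) = Rational(-93, 2)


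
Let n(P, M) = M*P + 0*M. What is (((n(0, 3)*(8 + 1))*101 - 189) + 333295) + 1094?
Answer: 334200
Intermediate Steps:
n(P, M) = M*P (n(P, M) = M*P + 0 = M*P)
(((n(0, 3)*(8 + 1))*101 - 189) + 333295) + 1094 = ((((3*0)*(8 + 1))*101 - 189) + 333295) + 1094 = (((0*9)*101 - 189) + 333295) + 1094 = ((0*101 - 189) + 333295) + 1094 = ((0 - 189) + 333295) + 1094 = (-189 + 333295) + 1094 = 333106 + 1094 = 334200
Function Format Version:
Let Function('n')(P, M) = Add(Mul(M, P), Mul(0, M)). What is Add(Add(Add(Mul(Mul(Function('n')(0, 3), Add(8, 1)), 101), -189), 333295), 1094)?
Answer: 334200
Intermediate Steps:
Function('n')(P, M) = Mul(M, P) (Function('n')(P, M) = Add(Mul(M, P), 0) = Mul(M, P))
Add(Add(Add(Mul(Mul(Function('n')(0, 3), Add(8, 1)), 101), -189), 333295), 1094) = Add(Add(Add(Mul(Mul(Mul(3, 0), Add(8, 1)), 101), -189), 333295), 1094) = Add(Add(Add(Mul(Mul(0, 9), 101), -189), 333295), 1094) = Add(Add(Add(Mul(0, 101), -189), 333295), 1094) = Add(Add(Add(0, -189), 333295), 1094) = Add(Add(-189, 333295), 1094) = Add(333106, 1094) = 334200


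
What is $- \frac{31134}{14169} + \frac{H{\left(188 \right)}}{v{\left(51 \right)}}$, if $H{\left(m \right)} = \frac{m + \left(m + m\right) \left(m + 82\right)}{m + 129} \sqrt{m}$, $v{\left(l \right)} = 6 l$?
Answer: $- \frac{10378}{4723} + \frac{101708 \sqrt{47}}{48501} \approx 12.179$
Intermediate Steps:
$H{\left(m \right)} = \frac{\sqrt{m} \left(m + 2 m \left(82 + m\right)\right)}{129 + m}$ ($H{\left(m \right)} = \frac{m + 2 m \left(82 + m\right)}{129 + m} \sqrt{m} = \frac{\sqrt{m} \left(m + 2 m \left(82 + m\right)\right)}{129 + m}$)
$- \frac{31134}{14169} + \frac{H{\left(188 \right)}}{v{\left(51 \right)}} = - \frac{31134}{14169} + \frac{188^{\frac{3}{2}} \frac{1}{129 + 188} \left(165 + 2 \cdot 188\right)}{6 \cdot 51} = \left(-31134\right) \frac{1}{14169} + \frac{376 \sqrt{47} \cdot \frac{1}{317} \left(165 + 376\right)}{306} = - \frac{10378}{4723} + 376 \sqrt{47} \cdot \frac{1}{317} \cdot 541 \cdot \frac{1}{306} = - \frac{10378}{4723} + \frac{203416 \sqrt{47}}{317} \cdot \frac{1}{306} = - \frac{10378}{4723} + \frac{101708 \sqrt{47}}{48501}$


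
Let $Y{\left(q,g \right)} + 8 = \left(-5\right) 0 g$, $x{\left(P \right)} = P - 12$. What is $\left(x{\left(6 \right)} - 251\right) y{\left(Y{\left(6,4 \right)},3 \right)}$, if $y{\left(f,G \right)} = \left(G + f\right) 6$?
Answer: $7710$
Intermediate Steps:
$x{\left(P \right)} = -12 + P$ ($x{\left(P \right)} = P - 12 = -12 + P$)
$Y{\left(q,g \right)} = -8$ ($Y{\left(q,g \right)} = -8 + \left(-5\right) 0 g = -8 + 0 g = -8 + 0 = -8$)
$y{\left(f,G \right)} = 6 G + 6 f$
$\left(x{\left(6 \right)} - 251\right) y{\left(Y{\left(6,4 \right)},3 \right)} = \left(\left(-12 + 6\right) - 251\right) \left(6 \cdot 3 + 6 \left(-8\right)\right) = \left(-6 - 251\right) \left(18 - 48\right) = \left(-257\right) \left(-30\right) = 7710$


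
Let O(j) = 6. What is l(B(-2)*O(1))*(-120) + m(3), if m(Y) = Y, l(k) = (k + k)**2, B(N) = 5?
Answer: -431997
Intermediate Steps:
l(k) = 4*k**2 (l(k) = (2*k)**2 = 4*k**2)
l(B(-2)*O(1))*(-120) + m(3) = (4*(5*6)**2)*(-120) + 3 = (4*30**2)*(-120) + 3 = (4*900)*(-120) + 3 = 3600*(-120) + 3 = -432000 + 3 = -431997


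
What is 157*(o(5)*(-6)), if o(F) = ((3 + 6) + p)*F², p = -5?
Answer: -94200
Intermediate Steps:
o(F) = 4*F² (o(F) = ((3 + 6) - 5)*F² = (9 - 5)*F² = 4*F²)
157*(o(5)*(-6)) = 157*((4*5²)*(-6)) = 157*((4*25)*(-6)) = 157*(100*(-6)) = 157*(-600) = -94200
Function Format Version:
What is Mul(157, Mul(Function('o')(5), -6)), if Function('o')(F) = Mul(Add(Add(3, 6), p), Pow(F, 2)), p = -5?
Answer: -94200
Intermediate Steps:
Function('o')(F) = Mul(4, Pow(F, 2)) (Function('o')(F) = Mul(Add(Add(3, 6), -5), Pow(F, 2)) = Mul(Add(9, -5), Pow(F, 2)) = Mul(4, Pow(F, 2)))
Mul(157, Mul(Function('o')(5), -6)) = Mul(157, Mul(Mul(4, Pow(5, 2)), -6)) = Mul(157, Mul(Mul(4, 25), -6)) = Mul(157, Mul(100, -6)) = Mul(157, -600) = -94200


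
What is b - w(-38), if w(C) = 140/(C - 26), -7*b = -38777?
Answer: 620677/112 ≈ 5541.8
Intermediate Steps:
b = 38777/7 (b = -⅐*(-38777) = 38777/7 ≈ 5539.6)
w(C) = 140/(-26 + C)
b - w(-38) = 38777/7 - 140/(-26 - 38) = 38777/7 - 140/(-64) = 38777/7 - 140*(-1)/64 = 38777/7 - 1*(-35/16) = 38777/7 + 35/16 = 620677/112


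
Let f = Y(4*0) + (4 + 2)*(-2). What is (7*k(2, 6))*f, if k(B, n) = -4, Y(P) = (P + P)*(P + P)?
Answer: 336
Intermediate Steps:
Y(P) = 4*P² (Y(P) = (2*P)*(2*P) = 4*P²)
f = -12 (f = 4*(4*0)² + (4 + 2)*(-2) = 4*0² + 6*(-2) = 4*0 - 12 = 0 - 12 = -12)
(7*k(2, 6))*f = (7*(-4))*(-12) = -28*(-12) = 336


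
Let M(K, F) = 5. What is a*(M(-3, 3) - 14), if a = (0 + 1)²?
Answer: -9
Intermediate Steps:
a = 1 (a = 1² = 1)
a*(M(-3, 3) - 14) = 1*(5 - 14) = 1*(-9) = -9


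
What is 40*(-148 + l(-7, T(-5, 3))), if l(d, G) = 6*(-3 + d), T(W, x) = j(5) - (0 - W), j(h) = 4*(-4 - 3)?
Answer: -8320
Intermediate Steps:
j(h) = -28 (j(h) = 4*(-7) = -28)
T(W, x) = -28 + W (T(W, x) = -28 - (0 - W) = -28 - (-1)*W = -28 + W)
l(d, G) = -18 + 6*d
40*(-148 + l(-7, T(-5, 3))) = 40*(-148 + (-18 + 6*(-7))) = 40*(-148 + (-18 - 42)) = 40*(-148 - 60) = 40*(-208) = -8320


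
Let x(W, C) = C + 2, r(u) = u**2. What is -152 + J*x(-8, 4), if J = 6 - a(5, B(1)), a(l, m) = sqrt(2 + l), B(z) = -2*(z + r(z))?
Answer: -116 - 6*sqrt(7) ≈ -131.87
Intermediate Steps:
B(z) = -2*z - 2*z**2 (B(z) = -2*(z + z**2) = -2*z - 2*z**2)
x(W, C) = 2 + C
J = 6 - sqrt(7) (J = 6 - sqrt(2 + 5) = 6 - sqrt(7) ≈ 3.3542)
-152 + J*x(-8, 4) = -152 + (6 - sqrt(7))*(2 + 4) = -152 + (6 - sqrt(7))*6 = -152 + (36 - 6*sqrt(7)) = -116 - 6*sqrt(7)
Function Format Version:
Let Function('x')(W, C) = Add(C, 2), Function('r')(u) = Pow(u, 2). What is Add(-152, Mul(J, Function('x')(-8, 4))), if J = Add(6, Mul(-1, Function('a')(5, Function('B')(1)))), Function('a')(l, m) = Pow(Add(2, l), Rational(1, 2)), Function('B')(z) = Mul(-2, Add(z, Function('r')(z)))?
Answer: Add(-116, Mul(-6, Pow(7, Rational(1, 2)))) ≈ -131.87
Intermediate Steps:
Function('B')(z) = Add(Mul(-2, z), Mul(-2, Pow(z, 2))) (Function('B')(z) = Mul(-2, Add(z, Pow(z, 2))) = Add(Mul(-2, z), Mul(-2, Pow(z, 2))))
Function('x')(W, C) = Add(2, C)
J = Add(6, Mul(-1, Pow(7, Rational(1, 2)))) (J = Add(6, Mul(-1, Pow(Add(2, 5), Rational(1, 2)))) = Add(6, Mul(-1, Pow(7, Rational(1, 2)))) ≈ 3.3542)
Add(-152, Mul(J, Function('x')(-8, 4))) = Add(-152, Mul(Add(6, Mul(-1, Pow(7, Rational(1, 2)))), Add(2, 4))) = Add(-152, Mul(Add(6, Mul(-1, Pow(7, Rational(1, 2)))), 6)) = Add(-152, Add(36, Mul(-6, Pow(7, Rational(1, 2))))) = Add(-116, Mul(-6, Pow(7, Rational(1, 2))))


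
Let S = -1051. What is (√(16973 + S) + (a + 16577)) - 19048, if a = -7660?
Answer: -10131 + √15922 ≈ -10005.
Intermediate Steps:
(√(16973 + S) + (a + 16577)) - 19048 = (√(16973 - 1051) + (-7660 + 16577)) - 19048 = (√15922 + 8917) - 19048 = (8917 + √15922) - 19048 = -10131 + √15922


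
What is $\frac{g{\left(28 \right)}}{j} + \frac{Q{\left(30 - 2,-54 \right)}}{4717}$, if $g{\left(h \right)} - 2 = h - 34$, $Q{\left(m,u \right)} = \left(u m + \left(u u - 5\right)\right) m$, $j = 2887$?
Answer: $\frac{113070696}{13617979} \approx 8.303$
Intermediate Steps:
$Q{\left(m,u \right)} = m \left(-5 + u^{2} + m u\right)$ ($Q{\left(m,u \right)} = \left(m u + \left(u^{2} - 5\right)\right) m = \left(m u + \left(-5 + u^{2}\right)\right) m = \left(-5 + u^{2} + m u\right) m = m \left(-5 + u^{2} + m u\right)$)
$g{\left(h \right)} = -32 + h$ ($g{\left(h \right)} = 2 + \left(h - 34\right) = 2 + \left(-34 + h\right) = -32 + h$)
$\frac{g{\left(28 \right)}}{j} + \frac{Q{\left(30 - 2,-54 \right)}}{4717} = \frac{-32 + 28}{2887} + \frac{\left(30 - 2\right) \left(-5 + \left(-54\right)^{2} + \left(30 - 2\right) \left(-54\right)\right)}{4717} = \left(-4\right) \frac{1}{2887} + 28 \left(-5 + 2916 + 28 \left(-54\right)\right) \frac{1}{4717} = - \frac{4}{2887} + 28 \left(-5 + 2916 - 1512\right) \frac{1}{4717} = - \frac{4}{2887} + 28 \cdot 1399 \cdot \frac{1}{4717} = - \frac{4}{2887} + 39172 \cdot \frac{1}{4717} = - \frac{4}{2887} + \frac{39172}{4717} = \frac{113070696}{13617979}$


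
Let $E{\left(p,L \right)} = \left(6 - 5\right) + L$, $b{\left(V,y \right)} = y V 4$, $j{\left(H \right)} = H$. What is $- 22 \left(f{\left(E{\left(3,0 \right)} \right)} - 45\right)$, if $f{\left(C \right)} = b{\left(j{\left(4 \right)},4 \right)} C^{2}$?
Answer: $-418$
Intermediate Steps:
$b{\left(V,y \right)} = 4 V y$ ($b{\left(V,y \right)} = V y 4 = 4 V y$)
$E{\left(p,L \right)} = 1 + L$
$f{\left(C \right)} = 64 C^{2}$ ($f{\left(C \right)} = 4 \cdot 4 \cdot 4 C^{2} = 64 C^{2}$)
$- 22 \left(f{\left(E{\left(3,0 \right)} \right)} - 45\right) = - 22 \left(64 \left(1 + 0\right)^{2} - 45\right) = - 22 \left(64 \cdot 1^{2} - 45\right) = - 22 \left(64 \cdot 1 - 45\right) = - 22 \left(64 - 45\right) = \left(-22\right) 19 = -418$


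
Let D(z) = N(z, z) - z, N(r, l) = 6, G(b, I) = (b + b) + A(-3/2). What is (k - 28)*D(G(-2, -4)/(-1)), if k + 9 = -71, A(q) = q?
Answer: -54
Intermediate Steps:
k = -80 (k = -9 - 71 = -80)
G(b, I) = -3/2 + 2*b (G(b, I) = (b + b) - 3/2 = 2*b - 3*½ = 2*b - 3/2 = -3/2 + 2*b)
D(z) = 6 - z
(k - 28)*D(G(-2, -4)/(-1)) = (-80 - 28)*(6 - (-3/2 + 2*(-2))/(-1)) = -108*(6 - (-3/2 - 4)*(-1)) = -108*(6 - (-11)*(-1)/2) = -108*(6 - 1*11/2) = -108*(6 - 11/2) = -108*½ = -54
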